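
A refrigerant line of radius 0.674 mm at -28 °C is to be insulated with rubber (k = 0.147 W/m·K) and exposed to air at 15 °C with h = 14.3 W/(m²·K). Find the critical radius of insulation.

For a cylinder, r_cr = k_ins/h = 0.147/14.3 = 0.0103 m = 1.03 cm

r_cr = 1.03 cm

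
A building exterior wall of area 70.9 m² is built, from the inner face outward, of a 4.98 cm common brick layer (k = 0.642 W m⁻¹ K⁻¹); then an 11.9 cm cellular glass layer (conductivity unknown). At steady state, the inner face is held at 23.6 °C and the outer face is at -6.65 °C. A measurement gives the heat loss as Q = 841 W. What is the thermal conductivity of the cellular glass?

k = 0.0481 W/m·K

ΣR = ΔT/Q = |23.6 − -6.65|/841 = 0.03597 K/W
Known resistances:
  R_common brick = L/(kA) = 0.0498/(0.642·70.9) = 0.001094 K/W
R_cellular glass = ΣR − ΣR_known = 0.03597 − 0.001094 = 0.03488 K/W
L/(kA) = 0.03488 ⇒ k = 0.119/(0.03488·70.9) = 0.0481 W/m·K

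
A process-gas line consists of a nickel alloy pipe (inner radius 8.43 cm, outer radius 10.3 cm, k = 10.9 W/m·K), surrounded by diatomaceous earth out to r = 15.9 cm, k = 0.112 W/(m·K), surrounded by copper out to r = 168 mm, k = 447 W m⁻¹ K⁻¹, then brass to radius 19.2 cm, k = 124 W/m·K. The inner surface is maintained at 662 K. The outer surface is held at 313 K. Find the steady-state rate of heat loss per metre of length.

Series thermal resistances, inner to outer:
  R'_nickel alloy = ln(0.103/0.0843)/(2πk) = 0.2003/(2π·10.9) = 0.002925 m·K/W
  R'_diatomaceous earth = ln(0.159/0.103)/(2πk) = 0.4342/(2π·0.112) = 0.6170 m·K/W
  R'_copper = ln(0.168/0.159)/(2πk) = 0.05506/(2π·447) = 1.960×10^-5 m·K/W
  R'_brass = ln(0.192/0.168)/(2πk) = 0.1335/(2π·124) = 1.714×10^-4 m·K/W
ΣR = 0.002925 + 0.6170 + 1.960×10^-5 + 1.714×10^-4 = 0.6201 m·K/W
Q' = ΔT/ΣR = (662 K − 313 K)/0.6201 = 563 W/m

Q' = 563 W/m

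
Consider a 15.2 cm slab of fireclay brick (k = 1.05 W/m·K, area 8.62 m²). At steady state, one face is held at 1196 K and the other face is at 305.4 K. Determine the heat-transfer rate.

Q = 53000 W

Q = kA·ΔT/L = 1.05 × 8.62 × |1196 K − 305.4 K| / 0.152 = 53000 W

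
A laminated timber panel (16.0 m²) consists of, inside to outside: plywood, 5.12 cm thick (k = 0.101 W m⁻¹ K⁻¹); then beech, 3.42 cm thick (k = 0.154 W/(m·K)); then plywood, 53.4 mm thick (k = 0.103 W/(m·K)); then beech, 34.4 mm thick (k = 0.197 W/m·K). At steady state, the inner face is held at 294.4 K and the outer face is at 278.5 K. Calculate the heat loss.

Q = 179 W

Resistance network (inner→outer):
  R_plywood = L/(kA) = 0.0512/(0.101·16.0) = 0.03168 K/W
  R_beech = L/(kA) = 0.0342/(0.154·16.0) = 0.01388 K/W
  R_plywood = L/(kA) = 0.0534/(0.103·16.0) = 0.03240 K/W
  R_beech = L/(kA) = 0.0344/(0.197·16.0) = 0.01091 K/W
ΣR = 0.03168 + 0.01388 + 0.03240 + 0.01091 = 0.08887 K/W
Q = ΔT/ΣR = (294.4 K − 278.5 K)/0.08887 = 179 W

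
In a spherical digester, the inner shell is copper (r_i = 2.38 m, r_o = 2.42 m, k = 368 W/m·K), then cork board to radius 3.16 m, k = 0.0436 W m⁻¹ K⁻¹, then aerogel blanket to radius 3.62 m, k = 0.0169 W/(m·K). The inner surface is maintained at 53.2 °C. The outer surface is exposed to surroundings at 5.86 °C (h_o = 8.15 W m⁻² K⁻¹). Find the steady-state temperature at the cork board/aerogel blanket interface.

T = 30.4 °C

Treat each layer as a resistance in series:
  R_copper = (1/2.38 − 1/2.42)/(4πk) = 0.006945/(4π·368) = 1.502×10^-6 K/W
  R_cork board = (1/2.42 − 1/3.16)/(4πk) = 0.09677/(4π·0.0436) = 0.1766 K/W
  R_aerogel blanket = (1/3.16 − 1/3.62)/(4πk) = 0.04021/(4π·0.0169) = 0.1894 K/W
  R_conv,out = 1/(4πr²h) = 1/(4π·3.62²·8.15) = 7.451×10^-4 K/W
ΣR = 1.502×10^-6 + 0.1766 + 0.1894 + 7.451×10^-4 = 0.3667 K/W
Q = ΔT/ΣR = (53.2 °C − 5.86 °C)/0.3667 = 129.1 W
From the inner boundary to the cork board/aerogel blanket interface, ΣR_partial = 0.1766 K/W.
T_interface = T_in − Q·ΣR_partial = 53.2 °C − (129.1)(0.1766) = 30.4 °C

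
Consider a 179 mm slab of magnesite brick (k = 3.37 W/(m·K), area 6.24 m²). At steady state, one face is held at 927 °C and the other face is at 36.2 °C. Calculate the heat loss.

Q = kA·ΔT/L = 3.37 × 6.24 × |927 °C − 36.2 °C| / 0.179 = 1.05×10^5 W

Q = 105 kW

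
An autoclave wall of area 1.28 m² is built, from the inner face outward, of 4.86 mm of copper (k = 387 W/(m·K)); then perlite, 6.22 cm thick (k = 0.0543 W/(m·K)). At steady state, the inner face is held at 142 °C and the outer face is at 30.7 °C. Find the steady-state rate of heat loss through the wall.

Q = 124 W

Series thermal resistances, inner to outer:
  R_copper = L/(kA) = 0.00486/(387·1.28) = 9.811×10^-6 K/W
  R_perlite = L/(kA) = 0.0622/(0.0543·1.28) = 0.8949 K/W
ΣR = 9.811×10^-6 + 0.8949 = 0.8949 K/W
Q = ΔT/ΣR = (142 °C − 30.7 °C)/0.8949 = 124 W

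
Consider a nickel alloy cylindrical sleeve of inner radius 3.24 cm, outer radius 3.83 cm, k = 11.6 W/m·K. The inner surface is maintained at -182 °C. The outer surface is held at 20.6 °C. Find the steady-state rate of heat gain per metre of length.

Q' = 88.3 kW/m

Q' = 2πk·ΔT/ln(r₂/r₁) = 2π × 11.6 × 202.6 / ln(0.0383/0.0324) = 88300 W/m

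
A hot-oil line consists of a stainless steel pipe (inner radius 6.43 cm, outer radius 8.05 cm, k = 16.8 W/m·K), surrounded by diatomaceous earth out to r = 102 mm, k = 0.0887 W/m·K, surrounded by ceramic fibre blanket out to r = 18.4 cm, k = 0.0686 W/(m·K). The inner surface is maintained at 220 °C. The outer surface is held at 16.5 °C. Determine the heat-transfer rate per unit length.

Q' = 113 W/m

Series thermal resistances, inner to outer:
  R'_stainless steel = ln(0.0805/0.0643)/(2πk) = 0.2247/(2π·16.8) = 0.002129 m·K/W
  R'_diatomaceous earth = ln(0.102/0.0805)/(2πk) = 0.2367/(2π·0.0887) = 0.4247 m·K/W
  R'_ceramic fibre blanket = ln(0.184/0.102)/(2πk) = 0.5900/(2π·0.0686) = 1.369 m·K/W
ΣR = 0.002129 + 0.4247 + 1.369 = 1.796 m·K/W
Q' = ΔT/ΣR = (220 °C − 16.5 °C)/1.796 = 113 W/m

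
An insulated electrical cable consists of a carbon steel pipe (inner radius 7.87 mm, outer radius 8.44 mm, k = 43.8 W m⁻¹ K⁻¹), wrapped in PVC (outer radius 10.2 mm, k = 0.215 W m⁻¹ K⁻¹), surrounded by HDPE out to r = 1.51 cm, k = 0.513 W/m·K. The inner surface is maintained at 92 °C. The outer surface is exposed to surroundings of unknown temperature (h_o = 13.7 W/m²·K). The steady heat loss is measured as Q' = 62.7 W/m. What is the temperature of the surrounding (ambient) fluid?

T_out = 27.3 °C

Sum the resistances:
  R'_carbon steel = ln(0.00844/0.00787)/(2πk) = 0.06992/(2π·43.8) = 2.541×10^-4 m·K/W
  R'_PVC = ln(0.0102/0.00844)/(2πk) = 0.1894/(2π·0.215) = 0.1402 m·K/W
  R'_HDPE = ln(0.0151/0.0102)/(2πk) = 0.3923/(2π·0.513) = 0.1217 m·K/W
  R'_conv,out = 1/(2πr h) = 1/(2π·0.0151·13.7) = 0.7693 m·K/W
ΣR = 1.032 m·K/W
ΔT = Q'·ΣR = 62.7 × 1.032 = 64.71 K
Heat flows outward, so T_out = T_in − ΔT = 92 − 64.71 = 27.3 °C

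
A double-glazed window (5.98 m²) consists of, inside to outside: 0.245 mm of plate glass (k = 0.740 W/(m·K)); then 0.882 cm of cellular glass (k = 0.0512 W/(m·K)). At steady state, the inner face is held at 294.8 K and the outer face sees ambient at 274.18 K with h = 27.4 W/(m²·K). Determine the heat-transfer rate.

Q = 590 W

Resistance network (inner→outer):
  R_plate glass = L/(kA) = 2.45×10^-4/(0.740·5.98) = 5.536×10^-5 K/W
  R_cellular glass = L/(kA) = 0.00882/(0.0512·5.98) = 0.02881 K/W
  R_conv,out = 1/(hA) = 1/(27.4·5.98) = 0.006103 K/W
ΣR = 5.536×10^-5 + 0.02881 + 0.006103 = 0.03497 K/W
Q = ΔT/ΣR = (294.8 K − 274.18 K)/0.03497 = 590 W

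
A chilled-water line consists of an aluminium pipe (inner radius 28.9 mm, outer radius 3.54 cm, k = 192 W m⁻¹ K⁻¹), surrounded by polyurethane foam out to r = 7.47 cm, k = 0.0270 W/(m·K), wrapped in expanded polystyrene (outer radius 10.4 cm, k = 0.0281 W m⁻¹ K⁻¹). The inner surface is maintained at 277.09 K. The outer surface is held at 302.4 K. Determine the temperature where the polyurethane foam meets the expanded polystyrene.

Treat each layer as a resistance in series:
  R'_aluminium = ln(0.0354/0.0289)/(2πk) = 0.2029/(2π·192) = 1.682×10^-4 m·K/W
  R'_polyurethane foam = ln(0.0747/0.0354)/(2πk) = 0.7468/(2π·0.0270) = 4.402 m·K/W
  R'_expanded polystyrene = ln(0.104/0.0747)/(2πk) = 0.3309/(2π·0.0281) = 1.874 m·K/W
ΣR = 1.682×10^-4 + 4.402 + 1.874 = 6.276 m·K/W
Q' = ΔT/ΣR = (277.09 K − 302.4 K)/6.276 = -4.033 W/m
From the inner boundary to the polyurethane foam/expanded polystyrene interface, ΣR_partial = 4.402 m·K/W.
T_interface = T_in − Q'·ΣR_partial = 277.09 K − (-4.033)(4.402) = 294.8 K

T = 294.8 K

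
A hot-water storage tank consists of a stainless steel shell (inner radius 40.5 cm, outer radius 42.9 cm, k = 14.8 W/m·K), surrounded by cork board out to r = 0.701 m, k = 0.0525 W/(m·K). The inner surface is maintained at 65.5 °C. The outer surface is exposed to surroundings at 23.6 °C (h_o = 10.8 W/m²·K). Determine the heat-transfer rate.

Series thermal resistances, inner to outer:
  R_stainless steel = (1/0.405 − 1/0.429)/(4πk) = 0.1381/(4π·14.8) = 7.427×10^-4 K/W
  R_cork board = (1/0.429 − 1/0.701)/(4πk) = 0.9045/(4π·0.0525) = 1.371 K/W
  R_conv,out = 1/(4πr²h) = 1/(4π·0.701²·10.8) = 0.01499 K/W
ΣR = 7.427×10^-4 + 1.371 + 0.01499 = 1.387 K/W
Q = ΔT/ΣR = (65.5 °C − 23.6 °C)/1.387 = 30.2 W

Q = 30.2 W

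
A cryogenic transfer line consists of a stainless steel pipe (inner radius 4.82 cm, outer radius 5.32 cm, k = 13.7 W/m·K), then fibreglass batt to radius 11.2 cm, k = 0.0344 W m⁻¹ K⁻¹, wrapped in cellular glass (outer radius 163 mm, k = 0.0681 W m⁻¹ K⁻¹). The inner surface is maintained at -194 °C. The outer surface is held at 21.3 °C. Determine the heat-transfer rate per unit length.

Q' = 49.8 W/m

Resistance network (inner→outer):
  R'_stainless steel = ln(0.0532/0.0482)/(2πk) = 0.09870/(2π·13.7) = 0.001147 m·K/W
  R'_fibreglass batt = ln(0.112/0.0532)/(2πk) = 0.7444/(2π·0.0344) = 3.444 m·K/W
  R'_cellular glass = ln(0.163/0.112)/(2πk) = 0.3753/(2π·0.0681) = 0.8770 m·K/W
ΣR = 0.001147 + 3.444 + 0.8770 = 4.322 m·K/W
Q' = ΔT/ΣR = (-194 °C − 21.3 °C)/4.322 = -49.8 W/m
(Negative Q' ⇒ heat flows inward; heat gain = 49.8 W/m.)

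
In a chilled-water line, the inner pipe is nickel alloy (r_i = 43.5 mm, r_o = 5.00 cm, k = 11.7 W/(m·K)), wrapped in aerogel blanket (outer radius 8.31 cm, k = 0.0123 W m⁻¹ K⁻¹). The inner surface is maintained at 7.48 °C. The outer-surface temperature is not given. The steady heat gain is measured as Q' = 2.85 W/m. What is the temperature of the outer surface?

Series resistances:
  R'_nickel alloy = ln(0.0500/0.0435)/(2πk) = 0.1393/(2π·11.7) = 0.001894 m·K/W
  R'_aerogel blanket = ln(0.0831/0.0500)/(2πk) = 0.5080/(2π·0.0123) = 6.574 m·K/W
ΣR = 6.575 m·K/W
ΔT = Q'·ΣR = 2.85 × 6.575 = 18.74 K
Heat flows inward, so T_out = T_in + ΔT = 7.48 + 18.74 = 26.2 °C

T_out = 26.2 °C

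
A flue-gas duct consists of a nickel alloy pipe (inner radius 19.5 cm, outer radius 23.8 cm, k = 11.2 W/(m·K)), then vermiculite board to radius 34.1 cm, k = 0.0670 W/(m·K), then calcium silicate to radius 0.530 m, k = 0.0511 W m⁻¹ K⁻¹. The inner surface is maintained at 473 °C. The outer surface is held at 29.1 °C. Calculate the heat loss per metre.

Resistance network (inner→outer):
  R'_nickel alloy = ln(0.238/0.195)/(2πk) = 0.1993/(2π·11.2) = 0.002832 m·K/W
  R'_vermiculite board = ln(0.341/0.238)/(2πk) = 0.3596/(2π·0.0670) = 0.8542 m·K/W
  R'_calcium silicate = ln(0.530/0.341)/(2πk) = 0.4410/(2π·0.0511) = 1.374 m·K/W
ΣR = 0.002832 + 0.8542 + 1.374 = 2.231 m·K/W
Q' = ΔT/ΣR = (473 °C − 29.1 °C)/2.231 = 199 W/m

Q' = 199 W/m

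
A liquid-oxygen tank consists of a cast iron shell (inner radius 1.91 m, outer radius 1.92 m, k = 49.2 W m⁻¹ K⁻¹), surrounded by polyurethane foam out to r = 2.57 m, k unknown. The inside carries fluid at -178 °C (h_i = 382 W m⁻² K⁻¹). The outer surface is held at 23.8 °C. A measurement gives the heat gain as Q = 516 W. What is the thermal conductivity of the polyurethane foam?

k = 0.0268 W/m·K

ΣR = ΔT/Q = |-178 − 23.8|/516 = 0.3911 K/W
Known resistances:
  R_conv,in = 1/(4πr²h) = 1/(4π·1.91²·382) = 5.710×10^-5 K/W
  R_cast iron = (1/1.91 − 1/1.92)/(4πk) = 0.002727/(4π·49.2) = 4.411×10^-6 K/W
R_polyurethane foam = ΣR − ΣR_known = 0.3911 − 6.151×10^-5 = 0.3910 K/W
(1/r₁−1/r₂)/(4πk) = 0.3910 ⇒ k = 0.1317/(4π·0.3910) = 0.0268 W/m·K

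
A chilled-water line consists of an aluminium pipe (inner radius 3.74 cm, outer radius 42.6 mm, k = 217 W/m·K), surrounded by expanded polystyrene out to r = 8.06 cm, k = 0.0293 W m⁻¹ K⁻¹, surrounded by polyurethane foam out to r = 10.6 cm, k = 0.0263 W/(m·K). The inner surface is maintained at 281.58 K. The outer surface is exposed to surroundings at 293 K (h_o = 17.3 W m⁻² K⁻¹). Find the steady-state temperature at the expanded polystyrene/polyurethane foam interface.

T = 289.2 K

Series thermal resistances, inner to outer:
  R'_aluminium = ln(0.0426/0.0374)/(2πk) = 0.1302/(2π·217) = 9.548×10^-5 m·K/W
  R'_expanded polystyrene = ln(0.0806/0.0426)/(2πk) = 0.6376/(2π·0.0293) = 3.464 m·K/W
  R'_polyurethane foam = ln(0.106/0.0806)/(2πk) = 0.2739/(2π·0.0263) = 1.658 m·K/W
  R'_conv,out = 1/(2πr h) = 1/(2π·0.106·17.3) = 0.08679 m·K/W
ΣR = 9.548×10^-5 + 3.464 + 1.658 + 0.08679 = 5.209 m·K/W
Q' = ΔT/ΣR = (281.58 K − 293 K)/5.209 = -2.192 W/m
From the inner boundary to the expanded polystyrene/polyurethane foam interface, ΣR_partial = 3.464 m·K/W.
T_interface = T_in − Q'·ΣR_partial = 281.58 K − (-2.192)(3.464) = 289.2 K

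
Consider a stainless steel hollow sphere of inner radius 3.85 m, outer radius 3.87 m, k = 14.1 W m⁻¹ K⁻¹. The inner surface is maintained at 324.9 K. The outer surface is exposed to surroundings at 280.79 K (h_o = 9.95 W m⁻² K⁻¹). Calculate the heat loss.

Treat each layer as a resistance in series:
  R_stainless steel = (1/3.85 − 1/3.87)/(4πk) = 0.001342/(4π·14.1) = 7.576×10^-6 K/W
  R_conv,out = 1/(4πr²h) = 1/(4π·3.87²·9.95) = 5.340×10^-4 K/W
ΣR = 7.576×10^-6 + 5.340×10^-4 = 5.416×10^-4 K/W
Q = ΔT/ΣR = (324.9 K − 280.79 K)/5.416×10^-4 = 81400 W

Q = 81.4 kW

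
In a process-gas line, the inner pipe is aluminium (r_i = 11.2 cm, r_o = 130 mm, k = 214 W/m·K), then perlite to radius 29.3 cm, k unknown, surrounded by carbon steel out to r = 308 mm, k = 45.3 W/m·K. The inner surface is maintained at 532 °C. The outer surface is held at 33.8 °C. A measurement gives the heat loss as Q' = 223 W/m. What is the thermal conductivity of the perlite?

ΣR = ΔT/Q' = |532 − 33.8|/223 = 2.234 m·K/W
Known resistances:
  R'_aluminium = ln(0.130/0.112)/(2πk) = 0.1490/(2π·214) = 1.108×10^-4 m·K/W
  R'_carbon steel = ln(0.308/0.293)/(2πk) = 0.04993/(2π·45.3) = 1.754×10^-4 m·K/W
R_perlite = ΣR − ΣR_known = 2.234 − 2.862×10^-4 = 2.234 m·K/W
ln(r₂/r₁)/(2πk) = 2.234 ⇒ k = 0.8126/(2π·2.234) = 0.0579 W/m·K

k = 0.0579 W/m·K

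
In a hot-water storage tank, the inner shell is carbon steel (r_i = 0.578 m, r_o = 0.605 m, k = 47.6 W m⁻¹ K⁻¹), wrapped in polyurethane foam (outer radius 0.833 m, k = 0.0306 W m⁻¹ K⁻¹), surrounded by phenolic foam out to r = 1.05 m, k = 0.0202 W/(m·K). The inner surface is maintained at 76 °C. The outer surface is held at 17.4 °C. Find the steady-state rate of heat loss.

Q = 27.2 W

Resistance network (inner→outer):
  R_carbon steel = (1/0.578 − 1/0.605)/(4πk) = 0.07721/(4π·47.6) = 1.291×10^-4 K/W
  R_polyurethane foam = (1/0.605 − 1/0.833)/(4πk) = 0.4524/(4π·0.0306) = 1.177 K/W
  R_phenolic foam = (1/0.833 − 1/1.05)/(4πk) = 0.2481/(4π·0.0202) = 0.9774 K/W
ΣR = 1.291×10^-4 + 1.177 + 0.9774 = 2.155 K/W
Q = ΔT/ΣR = (76 °C − 17.4 °C)/2.155 = 27.2 W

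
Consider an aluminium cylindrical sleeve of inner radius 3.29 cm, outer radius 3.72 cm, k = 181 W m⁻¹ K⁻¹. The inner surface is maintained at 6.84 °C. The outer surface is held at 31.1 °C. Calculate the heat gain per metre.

Q' = 2πk·ΔT/ln(r₂/r₁) = 2π × 181 × 24.26 / ln(0.0372/0.0329) = 2.25×10^5 W/m

Q' = 2.25×10^5 W/m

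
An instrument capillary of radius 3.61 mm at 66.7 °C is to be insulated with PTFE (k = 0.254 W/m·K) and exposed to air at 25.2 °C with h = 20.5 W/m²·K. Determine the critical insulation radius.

For a cylinder, r_cr = k_ins/h = 0.254/20.5 = 0.0124 m = 1.24 cm

r_cr = 1.24 cm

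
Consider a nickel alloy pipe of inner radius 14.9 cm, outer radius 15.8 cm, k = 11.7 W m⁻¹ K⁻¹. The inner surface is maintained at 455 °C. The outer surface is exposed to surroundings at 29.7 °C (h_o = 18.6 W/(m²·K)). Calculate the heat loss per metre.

Treat each layer as a resistance in series:
  R'_nickel alloy = ln(0.158/0.149)/(2πk) = 0.05865/(2π·11.7) = 7.978×10^-4 m·K/W
  R'_conv,out = 1/(2πr h) = 1/(2π·0.158·18.6) = 0.05416 m·K/W
ΣR = 7.978×10^-4 + 0.05416 = 0.05496 m·K/W
Q' = ΔT/ΣR = (455 °C − 29.7 °C)/0.05496 = 7740 W/m

Q' = 7740 W/m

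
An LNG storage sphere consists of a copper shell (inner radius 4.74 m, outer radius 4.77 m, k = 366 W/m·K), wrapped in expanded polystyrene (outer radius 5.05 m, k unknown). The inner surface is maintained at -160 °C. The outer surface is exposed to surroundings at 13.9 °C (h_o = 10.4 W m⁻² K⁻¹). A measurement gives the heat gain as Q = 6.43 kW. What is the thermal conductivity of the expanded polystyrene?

k = 0.0346 W/m·K

ΣR = ΔT/Q = |-160 − 13.9|/6430 = 0.02705 K/W
Known resistances:
  R_copper = (1/4.74 − 1/4.77)/(4πk) = 0.001327/(4π·366) = 2.885×10^-7 K/W
  R_conv,out = 1/(4πr²h) = 1/(4π·5.05²·10.4) = 3.000×10^-4 K/W
R_expanded polystyrene = ΣR − ΣR_known = 0.02705 − 3.003×10^-4 = 0.02675 K/W
(1/r₁−1/r₂)/(4πk) = 0.02675 ⇒ k = 0.01162/(4π·0.02675) = 0.0346 W/m·K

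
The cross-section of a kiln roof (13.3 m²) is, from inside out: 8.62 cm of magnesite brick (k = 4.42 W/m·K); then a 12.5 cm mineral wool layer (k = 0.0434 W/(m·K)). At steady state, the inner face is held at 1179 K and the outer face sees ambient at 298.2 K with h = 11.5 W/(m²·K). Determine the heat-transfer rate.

Treat each layer as a resistance in series:
  R_magnesite brick = L/(kA) = 0.0862/(4.42·13.3) = 0.001466 K/W
  R_mineral wool = L/(kA) = 0.125/(0.0434·13.3) = 0.2166 K/W
  R_conv,out = 1/(hA) = 1/(11.5·13.3) = 0.006538 K/W
ΣR = 0.001466 + 0.2166 + 0.006538 = 0.2246 K/W
Q = ΔT/ΣR = (1179 K − 298.2 K)/0.2246 = 3920 W

Q = 3920 W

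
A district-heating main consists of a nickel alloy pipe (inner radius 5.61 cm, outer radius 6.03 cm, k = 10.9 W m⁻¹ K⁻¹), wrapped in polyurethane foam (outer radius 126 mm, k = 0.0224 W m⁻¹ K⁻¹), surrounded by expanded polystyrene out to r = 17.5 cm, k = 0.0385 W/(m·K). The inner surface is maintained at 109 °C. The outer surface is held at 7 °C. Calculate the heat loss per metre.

Q' = 15.5 W/m

Treat each layer as a resistance in series:
  R'_nickel alloy = ln(0.0603/0.0561)/(2πk) = 0.07220/(2π·10.9) = 0.001054 m·K/W
  R'_polyurethane foam = ln(0.126/0.0603)/(2πk) = 0.7369/(2π·0.0224) = 5.236 m·K/W
  R'_expanded polystyrene = ln(0.175/0.126)/(2πk) = 0.3285/(2π·0.0385) = 1.358 m·K/W
ΣR = 0.001054 + 5.236 + 1.358 = 6.595 m·K/W
Q' = ΔT/ΣR = (109 °C − 7 °C)/6.595 = 15.5 W/m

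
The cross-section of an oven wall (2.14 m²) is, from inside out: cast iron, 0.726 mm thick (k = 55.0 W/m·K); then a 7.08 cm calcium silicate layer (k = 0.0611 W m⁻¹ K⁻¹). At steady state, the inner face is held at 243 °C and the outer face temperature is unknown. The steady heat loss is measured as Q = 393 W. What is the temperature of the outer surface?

T_out = 30.2 °C

Series resistances:
  R_cast iron = L/(kA) = 7.26×10^-4/(55.0·2.14) = 6.168×10^-6 K/W
  R_calcium silicate = L/(kA) = 0.0708/(0.0611·2.14) = 0.5415 K/W
ΣR = 0.5415 K/W
ΔT = Q·ΣR = 393 × 0.5415 = 212.8 K
Heat flows outward, so T_out = T_in − ΔT = 243 − 212.8 = 30.2 °C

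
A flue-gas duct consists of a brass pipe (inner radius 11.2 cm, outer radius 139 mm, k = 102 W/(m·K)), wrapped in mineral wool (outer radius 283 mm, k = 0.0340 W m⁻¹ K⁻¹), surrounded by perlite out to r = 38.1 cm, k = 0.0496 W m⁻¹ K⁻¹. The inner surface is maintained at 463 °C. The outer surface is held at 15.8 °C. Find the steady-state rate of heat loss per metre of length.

Treat each layer as a resistance in series:
  R'_brass = ln(0.139/0.112)/(2πk) = 0.2160/(2π·102) = 3.370×10^-4 m·K/W
  R'_mineral wool = ln(0.283/0.139)/(2πk) = 0.7110/(2π·0.0340) = 3.328 m·K/W
  R'_perlite = ln(0.381/0.283)/(2πk) = 0.2974/(2π·0.0496) = 0.9541 m·K/W
ΣR = 3.370×10^-4 + 3.328 + 0.9541 = 4.282 m·K/W
Q' = ΔT/ΣR = (463 °C − 15.8 °C)/4.282 = 104 W/m

Q' = 104 W/m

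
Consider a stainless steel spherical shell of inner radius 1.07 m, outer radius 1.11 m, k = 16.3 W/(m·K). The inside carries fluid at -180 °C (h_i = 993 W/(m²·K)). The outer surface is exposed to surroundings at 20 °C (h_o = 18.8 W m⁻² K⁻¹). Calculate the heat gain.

Q = 54.5 kW

Series thermal resistances, inner to outer:
  R_conv,in = 1/(4πr²h) = 1/(4π·1.07²·993) = 7.000×10^-5 K/W
  R_stainless steel = (1/1.07 − 1/1.11)/(4πk) = 0.03368/(4π·16.3) = 1.644×10^-4 K/W
  R_conv,out = 1/(4πr²h) = 1/(4π·1.11²·18.8) = 0.003435 K/W
ΣR = 7.000×10^-5 + 1.644×10^-4 + 0.003435 = 0.003669 K/W
Q = ΔT/ΣR = (-180 °C − 20 °C)/0.003669 = -54500 W
(Negative Q ⇒ heat flows inward; heat gain = 54500 W.)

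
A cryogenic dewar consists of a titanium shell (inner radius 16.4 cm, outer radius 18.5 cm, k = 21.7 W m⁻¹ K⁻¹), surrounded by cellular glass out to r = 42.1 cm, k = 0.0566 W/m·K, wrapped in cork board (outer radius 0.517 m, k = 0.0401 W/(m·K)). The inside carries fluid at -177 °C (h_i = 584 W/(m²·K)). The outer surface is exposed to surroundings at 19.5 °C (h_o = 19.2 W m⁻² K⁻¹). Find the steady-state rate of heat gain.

Q = 38.1 W

Series thermal resistances, inner to outer:
  R_conv,in = 1/(4πr²h) = 1/(4π·0.164²·584) = 0.005066 K/W
  R_titanium = (1/0.164 − 1/0.185)/(4πk) = 0.6922/(4π·21.7) = 0.002538 K/W
  R_cellular glass = (1/0.185 − 1/0.421)/(4πk) = 3.030/(4π·0.0566) = 4.260 K/W
  R_cork board = (1/0.421 − 1/0.517)/(4πk) = 0.4411/(4π·0.0401) = 0.8753 K/W
  R_conv,out = 1/(4πr²h) = 1/(4π·0.517²·19.2) = 0.01551 K/W
ΣR = 0.005066 + 0.002538 + 4.260 + 0.8753 + 0.01551 = 5.158 K/W
Q = ΔT/ΣR = (-177 °C − 19.5 °C)/5.158 = -38.1 W
(Negative Q ⇒ heat flows inward; heat gain = 38.1 W.)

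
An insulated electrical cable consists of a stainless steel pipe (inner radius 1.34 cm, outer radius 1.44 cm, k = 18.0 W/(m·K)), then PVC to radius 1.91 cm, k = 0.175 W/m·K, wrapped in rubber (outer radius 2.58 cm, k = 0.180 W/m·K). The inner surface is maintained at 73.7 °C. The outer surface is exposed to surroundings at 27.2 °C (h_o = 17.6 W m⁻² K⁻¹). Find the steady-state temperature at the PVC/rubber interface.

T = 60.0 °C

Series thermal resistances, inner to outer:
  R'_stainless steel = ln(0.0144/0.0134)/(2πk) = 0.07197/(2π·18.0) = 6.364×10^-4 m·K/W
  R'_PVC = ln(0.0191/0.0144)/(2πk) = 0.2825/(2π·0.175) = 0.2569 m·K/W
  R'_rubber = ln(0.0258/0.0191)/(2πk) = 0.3007/(2π·0.180) = 0.2659 m·K/W
  R'_conv,out = 1/(2πr h) = 1/(2π·0.0258·17.6) = 0.3505 m·K/W
ΣR = 6.364×10^-4 + 0.2569 + 0.2659 + 0.3505 = 0.8739 m·K/W
Q' = ΔT/ΣR = (73.7 °C − 27.2 °C)/0.8739 = 53.21 W/m
From the inner boundary to the PVC/rubber interface, ΣR_partial = 0.2575 m·K/W.
T_interface = T_in − Q'·ΣR_partial = 73.7 °C − (53.21)(0.2575) = 60.0 °C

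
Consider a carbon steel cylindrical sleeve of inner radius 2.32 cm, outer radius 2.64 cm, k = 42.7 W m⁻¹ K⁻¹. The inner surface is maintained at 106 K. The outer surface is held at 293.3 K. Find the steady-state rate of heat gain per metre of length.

Q' = 3.89×10^5 W/m

Q' = 2πk·ΔT/ln(r₂/r₁) = 2π × 42.7 × 187.3 / ln(0.0264/0.0232) = 3.89×10^5 W/m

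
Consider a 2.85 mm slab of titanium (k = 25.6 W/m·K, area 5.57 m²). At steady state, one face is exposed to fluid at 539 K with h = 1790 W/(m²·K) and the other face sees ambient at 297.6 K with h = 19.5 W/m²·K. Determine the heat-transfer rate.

Q = 25.9 kW

Series thermal resistances, inner to outer:
  R_conv,in = 1/(hA) = 1/(1790·5.57) = 1.003×10^-4 K/W
  R_titanium = L/(kA) = 0.00285/(25.6·5.57) = 1.999×10^-5 K/W
  R_conv,out = 1/(hA) = 1/(19.5·5.57) = 0.009207 K/W
ΣR = 1.003×10^-4 + 1.999×10^-5 + 0.009207 = 0.009327 K/W
Q = ΔT/ΣR = (539 K − 297.6 K)/0.009327 = 25900 W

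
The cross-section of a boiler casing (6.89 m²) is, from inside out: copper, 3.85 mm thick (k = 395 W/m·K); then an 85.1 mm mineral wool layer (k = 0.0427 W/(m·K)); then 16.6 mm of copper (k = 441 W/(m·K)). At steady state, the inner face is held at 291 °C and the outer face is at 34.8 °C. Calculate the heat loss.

Q = 886 W

Series thermal resistances, inner to outer:
  R_copper = L/(kA) = 0.00385/(395·6.89) = 1.415×10^-6 K/W
  R_mineral wool = L/(kA) = 0.0851/(0.0427·6.89) = 0.2893 K/W
  R_copper = L/(kA) = 0.0166/(441·6.89) = 5.463×10^-6 K/W
ΣR = 1.415×10^-6 + 0.2893 + 5.463×10^-6 = 0.2893 K/W
Q = ΔT/ΣR = (291 °C − 34.8 °C)/0.2893 = 886 W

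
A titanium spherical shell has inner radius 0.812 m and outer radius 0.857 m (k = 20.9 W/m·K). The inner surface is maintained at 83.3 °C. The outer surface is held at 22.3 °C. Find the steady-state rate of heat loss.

Q = 4πk·ΔT/(1/r₁ − 1/r₂) = 4π × 20.9 × 61 / (1/0.812 − 1/0.857) = 2.48×10^5 W

Q = 2.48×10^5 W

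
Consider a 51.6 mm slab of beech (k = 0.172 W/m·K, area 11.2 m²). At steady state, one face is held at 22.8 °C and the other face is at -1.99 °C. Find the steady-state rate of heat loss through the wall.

Q = kA·ΔT/L = 0.172 × 11.2 × |22.8 °C − -1.99 °C| / 0.0516 = 925 W

Q = 925 W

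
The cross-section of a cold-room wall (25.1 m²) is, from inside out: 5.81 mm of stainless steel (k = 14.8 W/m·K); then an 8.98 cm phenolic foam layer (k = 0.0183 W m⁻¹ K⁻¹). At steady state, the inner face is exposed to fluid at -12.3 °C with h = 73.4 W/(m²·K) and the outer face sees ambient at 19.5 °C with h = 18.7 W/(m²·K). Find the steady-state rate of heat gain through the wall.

Series thermal resistances, inner to outer:
  R_conv,in = 1/(hA) = 1/(73.4·25.1) = 5.428×10^-4 K/W
  R_stainless steel = L/(kA) = 0.00581/(14.8·25.1) = 1.564×10^-5 K/W
  R_phenolic foam = L/(kA) = 0.0898/(0.0183·25.1) = 0.1955 K/W
  R_conv,out = 1/(hA) = 1/(18.7·25.1) = 0.002131 K/W
ΣR = 5.428×10^-4 + 1.564×10^-5 + 0.1955 + 0.002131 = 0.1982 K/W
Q = ΔT/ΣR = (-12.3 °C − 19.5 °C)/0.1982 = -160 W
(Negative Q ⇒ heat flows inward; heat gain = 160 W.)

Q = 160 W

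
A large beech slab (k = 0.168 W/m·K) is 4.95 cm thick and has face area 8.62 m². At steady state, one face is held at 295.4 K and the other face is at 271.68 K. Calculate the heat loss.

Q = kA·ΔT/L = 0.168 × 8.62 × |295.4 K − 271.68 K| / 0.0495 = 694 W

Q = 694 W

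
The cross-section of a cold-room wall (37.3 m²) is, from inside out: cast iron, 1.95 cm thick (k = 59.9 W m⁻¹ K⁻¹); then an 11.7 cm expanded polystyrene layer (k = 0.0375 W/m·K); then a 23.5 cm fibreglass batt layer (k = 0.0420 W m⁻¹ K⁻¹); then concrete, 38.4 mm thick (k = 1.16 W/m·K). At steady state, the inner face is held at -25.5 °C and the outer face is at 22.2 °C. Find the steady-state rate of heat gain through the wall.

Q = 203 W

Resistance network (inner→outer):
  R_cast iron = L/(kA) = 0.0195/(59.9·37.3) = 8.728×10^-6 K/W
  R_expanded polystyrene = L/(kA) = 0.117/(0.0375·37.3) = 0.08365 K/W
  R_fibreglass batt = L/(kA) = 0.235/(0.0420·37.3) = 0.1500 K/W
  R_concrete = L/(kA) = 0.0384/(1.16·37.3) = 8.875×10^-4 K/W
ΣR = 8.728×10^-6 + 0.08365 + 0.1500 + 8.875×10^-4 = 0.2345 K/W
Q = ΔT/ΣR = (-25.5 °C − 22.2 °C)/0.2345 = -203 W
(Negative Q ⇒ heat flows inward; heat gain = 203 W.)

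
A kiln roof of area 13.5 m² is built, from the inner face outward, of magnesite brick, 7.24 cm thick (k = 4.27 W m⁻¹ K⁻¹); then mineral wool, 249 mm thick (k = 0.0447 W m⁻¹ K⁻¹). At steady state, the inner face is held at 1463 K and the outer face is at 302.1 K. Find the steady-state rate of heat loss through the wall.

Resistance network (inner→outer):
  R_magnesite brick = L/(kA) = 0.0724/(4.27·13.5) = 0.001256 K/W
  R_mineral wool = L/(kA) = 0.249/(0.0447·13.5) = 0.4126 K/W
ΣR = 0.001256 + 0.4126 = 0.4139 K/W
Q = ΔT/ΣR = (1463 K − 302.1 K)/0.4139 = 2800 W

Q = 2800 W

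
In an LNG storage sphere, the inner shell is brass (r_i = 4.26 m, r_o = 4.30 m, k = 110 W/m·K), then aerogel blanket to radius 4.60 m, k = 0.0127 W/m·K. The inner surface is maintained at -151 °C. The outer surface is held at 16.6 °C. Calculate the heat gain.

Q = 1760 W

Resistance network (inner→outer):
  R_brass = (1/4.26 − 1/4.30)/(4πk) = 0.002184/(4π·110) = 1.580×10^-6 K/W
  R_aerogel blanket = (1/4.30 − 1/4.60)/(4πk) = 0.01517/(4π·0.0127) = 0.09503 K/W
ΣR = 1.580×10^-6 + 0.09503 = 0.09503 K/W
Q = ΔT/ΣR = (-151 °C − 16.6 °C)/0.09503 = -1760 W
(Negative Q ⇒ heat flows inward; heat gain = 1760 W.)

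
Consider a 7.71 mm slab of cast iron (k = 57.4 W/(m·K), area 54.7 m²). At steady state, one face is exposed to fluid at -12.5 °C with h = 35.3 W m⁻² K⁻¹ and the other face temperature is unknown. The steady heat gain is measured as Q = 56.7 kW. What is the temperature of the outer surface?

Sum the resistances:
  R_conv,in = 1/(hA) = 1/(35.3·54.7) = 5.179×10^-4 K/W
  R_cast iron = L/(kA) = 0.00771/(57.4·54.7) = 2.456×10^-6 K/W
ΣR = 5.203×10^-4 K/W
ΔT = Q·ΣR = 56700 × 5.203×10^-4 = 29.50 K
Heat flows inward, so T_out = T_in + ΔT = -12.5 + 29.50 = 17.0 °C

T_out = 17.0 °C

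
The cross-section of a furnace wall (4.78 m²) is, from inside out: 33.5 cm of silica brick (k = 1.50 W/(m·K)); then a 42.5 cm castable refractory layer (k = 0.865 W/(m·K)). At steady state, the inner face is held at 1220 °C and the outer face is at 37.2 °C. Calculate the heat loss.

Treat each layer as a resistance in series:
  R_silica brick = L/(kA) = 0.335/(1.50·4.78) = 0.04672 K/W
  R_castable refractory = L/(kA) = 0.425/(0.865·4.78) = 0.1028 K/W
ΣR = 0.04672 + 0.1028 = 0.1495 K/W
Q = ΔT/ΣR = (1220 °C − 37.2 °C)/0.1495 = 7910 W

Q = 7910 W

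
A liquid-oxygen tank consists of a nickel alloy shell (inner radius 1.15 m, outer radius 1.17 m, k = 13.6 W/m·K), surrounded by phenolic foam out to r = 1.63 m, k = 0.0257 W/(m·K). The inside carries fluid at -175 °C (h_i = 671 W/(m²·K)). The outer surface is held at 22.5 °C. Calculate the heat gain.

Q = 264 W

Treat each layer as a resistance in series:
  R_conv,in = 1/(4πr²h) = 1/(4π·1.15²·671) = 8.968×10^-5 K/W
  R_nickel alloy = (1/1.15 − 1/1.17)/(4πk) = 0.01486/(4π·13.6) = 8.698×10^-5 K/W
  R_phenolic foam = (1/1.17 − 1/1.63)/(4πk) = 0.2412/(4π·0.0257) = 0.7469 K/W
ΣR = 8.968×10^-5 + 8.698×10^-5 + 0.7469 = 0.7471 K/W
Q = ΔT/ΣR = (-175 °C − 22.5 °C)/0.7471 = -264 W
(Negative Q ⇒ heat flows inward; heat gain = 264 W.)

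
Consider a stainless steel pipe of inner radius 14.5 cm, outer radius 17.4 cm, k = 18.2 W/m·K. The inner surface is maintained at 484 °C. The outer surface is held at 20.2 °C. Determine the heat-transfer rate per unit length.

Q' = 2πk·ΔT/ln(r₂/r₁) = 2π × 18.2 × 463.8 / ln(0.174/0.145) = 2.91×10^5 W/m

Q' = 291 kW/m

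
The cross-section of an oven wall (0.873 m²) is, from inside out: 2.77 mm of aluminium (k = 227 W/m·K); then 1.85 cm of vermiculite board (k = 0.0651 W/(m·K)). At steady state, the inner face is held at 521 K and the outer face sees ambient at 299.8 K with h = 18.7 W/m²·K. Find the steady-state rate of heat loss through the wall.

Q = 572 W

Resistance network (inner→outer):
  R_aluminium = L/(kA) = 0.00277/(227·0.873) = 1.398×10^-5 K/W
  R_vermiculite board = L/(kA) = 0.0185/(0.0651·0.873) = 0.3255 K/W
  R_conv,out = 1/(hA) = 1/(18.7·0.873) = 0.06126 K/W
ΣR = 1.398×10^-5 + 0.3255 + 0.06126 = 0.3868 K/W
Q = ΔT/ΣR = (521 K − 299.8 K)/0.3868 = 572 W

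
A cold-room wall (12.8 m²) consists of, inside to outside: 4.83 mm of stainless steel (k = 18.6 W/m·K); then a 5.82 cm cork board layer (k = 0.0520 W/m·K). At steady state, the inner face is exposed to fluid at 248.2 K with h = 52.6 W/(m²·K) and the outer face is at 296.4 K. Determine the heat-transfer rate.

Series thermal resistances, inner to outer:
  R_conv,in = 1/(hA) = 1/(52.6·12.8) = 0.001485 K/W
  R_stainless steel = L/(kA) = 0.00483/(18.6·12.8) = 2.029×10^-5 K/W
  R_cork board = L/(kA) = 0.0582/(0.0520·12.8) = 0.08744 K/W
ΣR = 0.001485 + 2.029×10^-5 + 0.08744 = 0.08895 K/W
Q = ΔT/ΣR = (248.2 K − 296.4 K)/0.08895 = -542 W
(Negative Q ⇒ heat flows inward; heat gain = 542 W.)

Q = 542 W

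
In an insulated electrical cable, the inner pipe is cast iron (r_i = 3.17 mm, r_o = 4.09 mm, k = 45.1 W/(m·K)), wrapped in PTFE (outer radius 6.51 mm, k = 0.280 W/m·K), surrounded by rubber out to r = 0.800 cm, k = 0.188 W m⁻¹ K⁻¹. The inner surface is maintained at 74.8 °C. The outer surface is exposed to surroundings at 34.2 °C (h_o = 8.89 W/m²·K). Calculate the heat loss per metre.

Q' = 15.2 W/m

Treat each layer as a resistance in series:
  R'_cast iron = ln(0.00409/0.00317)/(2πk) = 0.2548/(2π·45.1) = 8.992×10^-4 m·K/W
  R'_PTFE = ln(0.00651/0.00409)/(2πk) = 0.4648/(2π·0.280) = 0.2642 m·K/W
  R'_rubber = ln(0.00800/0.00651)/(2πk) = 0.2061/(2π·0.188) = 0.1745 m·K/W
  R'_conv,out = 1/(2πr h) = 1/(2π·0.00800·8.89) = 2.238 m·K/W
ΣR = 8.992×10^-4 + 0.2642 + 0.1745 + 2.238 = 2.678 m·K/W
Q' = ΔT/ΣR = (74.8 °C − 34.2 °C)/2.678 = 15.2 W/m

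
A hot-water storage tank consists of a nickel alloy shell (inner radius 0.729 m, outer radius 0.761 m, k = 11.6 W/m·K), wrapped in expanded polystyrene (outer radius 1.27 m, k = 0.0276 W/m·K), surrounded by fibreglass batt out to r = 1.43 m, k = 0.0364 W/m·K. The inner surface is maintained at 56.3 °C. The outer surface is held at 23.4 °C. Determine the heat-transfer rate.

Resistance network (inner→outer):
  R_nickel alloy = (1/0.729 − 1/0.761)/(4πk) = 0.05768/(4π·11.6) = 3.957×10^-4 K/W
  R_expanded polystyrene = (1/0.761 − 1/1.27)/(4πk) = 0.5267/(4π·0.0276) = 1.518 K/W
  R_fibreglass batt = (1/1.27 − 1/1.43)/(4πk) = 0.08810/(4π·0.0364) = 0.1926 K/W
ΣR = 3.957×10^-4 + 1.518 + 0.1926 = 1.711 K/W
Q = ΔT/ΣR = (56.3 °C − 23.4 °C)/1.711 = 19.2 W

Q = 19.2 W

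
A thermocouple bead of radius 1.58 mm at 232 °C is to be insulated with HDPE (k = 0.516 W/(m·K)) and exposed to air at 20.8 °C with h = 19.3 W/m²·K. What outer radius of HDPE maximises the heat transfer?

r_cr = 5.35 cm

For a sphere, r_cr = 2k_ins/h = 2·0.516/19.3 = 0.0535 m = 5.35 cm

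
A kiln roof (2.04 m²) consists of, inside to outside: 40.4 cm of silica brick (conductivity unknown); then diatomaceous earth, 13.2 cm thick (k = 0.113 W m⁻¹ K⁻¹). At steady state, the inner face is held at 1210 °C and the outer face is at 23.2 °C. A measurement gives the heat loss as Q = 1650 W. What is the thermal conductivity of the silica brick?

k = 1.35 W/m·K

ΣR = ΔT/Q = |1210 − 23.2|/1650 = 0.7193 K/W
Known resistances:
  R_diatomaceous earth = L/(kA) = 0.132/(0.113·2.04) = 0.5726 K/W
R_silica brick = ΣR − ΣR_known = 0.7193 − 0.5726 = 0.1467 K/W
L/(kA) = 0.1467 ⇒ k = 0.404/(0.1467·2.04) = 1.35 W/m·K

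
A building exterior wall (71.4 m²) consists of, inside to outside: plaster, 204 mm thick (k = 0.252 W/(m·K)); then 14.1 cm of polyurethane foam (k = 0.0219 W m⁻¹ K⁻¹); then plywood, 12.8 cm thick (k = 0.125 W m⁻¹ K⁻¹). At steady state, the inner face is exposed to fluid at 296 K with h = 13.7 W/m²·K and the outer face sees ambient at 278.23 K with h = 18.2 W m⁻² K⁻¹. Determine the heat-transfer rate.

Series thermal resistances, inner to outer:
  R_conv,in = 1/(hA) = 1/(13.7·71.4) = 0.001022 K/W
  R_plaster = L/(kA) = 0.204/(0.252·71.4) = 0.01134 K/W
  R_polyurethane foam = L/(kA) = 0.141/(0.0219·71.4) = 0.09017 K/W
  R_plywood = L/(kA) = 0.128/(0.125·71.4) = 0.01434 K/W
  R_conv,out = 1/(hA) = 1/(18.2·71.4) = 7.695×10^-4 K/W
ΣR = 0.001022 + 0.01134 + 0.09017 + 0.01434 + 7.695×10^-4 = 0.1176 K/W
Q = ΔT/ΣR = (296 K − 278.23 K)/0.1176 = 151 W

Q = 151 W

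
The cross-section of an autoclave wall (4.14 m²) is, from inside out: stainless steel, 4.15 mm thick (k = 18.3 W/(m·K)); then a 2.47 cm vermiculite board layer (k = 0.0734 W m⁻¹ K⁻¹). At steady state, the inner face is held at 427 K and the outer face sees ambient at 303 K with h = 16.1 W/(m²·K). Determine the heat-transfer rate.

Treat each layer as a resistance in series:
  R_stainless steel = L/(kA) = 0.00415/(18.3·4.14) = 5.478×10^-5 K/W
  R_vermiculite board = L/(kA) = 0.0247/(0.0734·4.14) = 0.08128 K/W
  R_conv,out = 1/(hA) = 1/(16.1·4.14) = 0.01500 K/W
ΣR = 5.478×10^-5 + 0.08128 + 0.01500 = 0.09633 K/W
Q = ΔT/ΣR = (427 K − 303 K)/0.09633 = 1290 W

Q = 1290 W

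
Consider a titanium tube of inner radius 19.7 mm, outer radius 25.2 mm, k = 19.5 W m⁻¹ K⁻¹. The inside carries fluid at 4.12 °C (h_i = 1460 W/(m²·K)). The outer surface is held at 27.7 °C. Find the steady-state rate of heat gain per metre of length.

Treat each layer as a resistance in series:
  R'_conv,in = 1/(2πr h) = 1/(2π·0.0197·1460) = 0.005534 m·K/W
  R'_titanium = ln(0.0252/0.0197)/(2πk) = 0.2462/(2π·19.5) = 0.002010 m·K/W
ΣR = 0.005534 + 0.002010 = 0.007544 m·K/W
Q' = ΔT/ΣR = (4.12 °C − 27.7 °C)/0.007544 = -3130 W/m
(Negative Q' ⇒ heat flows inward; heat gain = 3130 W/m.)

Q' = 3130 W/m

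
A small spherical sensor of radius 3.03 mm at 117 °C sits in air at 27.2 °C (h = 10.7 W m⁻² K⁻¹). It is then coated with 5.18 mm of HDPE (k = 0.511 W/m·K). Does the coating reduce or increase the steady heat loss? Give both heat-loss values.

Critical radius for a sphere: r_cr = 2k/h = 0.0955 m = 9.55 cm.
Outer radius after coating: r₂ = 0.00303 + 0.00518 = 0.00821 m.
Since r₁ < r_cr and r₂ ≤ r_cr, the coating moves toward the maximum at r_cr — heat loss rises.
Bare: R = 1/(4πr₁²h) = 810.1 K/W; Q = 89.8/810.1 = 0.111 W.
Coated: R = R_cond + R_conv = 142.8 K/W; Q = 89.8/142.8 = 0.629 W.

increases: 0.111 → 0.629 W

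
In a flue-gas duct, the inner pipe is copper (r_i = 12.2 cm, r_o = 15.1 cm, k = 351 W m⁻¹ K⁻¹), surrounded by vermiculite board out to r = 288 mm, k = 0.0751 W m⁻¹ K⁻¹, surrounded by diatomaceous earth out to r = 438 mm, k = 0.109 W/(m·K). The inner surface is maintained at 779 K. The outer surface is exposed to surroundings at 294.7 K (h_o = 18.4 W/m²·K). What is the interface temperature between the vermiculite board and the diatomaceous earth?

T = 448 K

Resistance network (inner→outer):
  R'_copper = ln(0.151/0.122)/(2πk) = 0.2133/(2π·351) = 9.670×10^-5 m·K/W
  R'_vermiculite board = ln(0.288/0.151)/(2πk) = 0.6457/(2π·0.0751) = 1.368 m·K/W
  R'_diatomaceous earth = ln(0.438/0.288)/(2πk) = 0.4193/(2π·0.109) = 0.6122 m·K/W
  R'_conv,out = 1/(2πr h) = 1/(2π·0.438·18.4) = 0.01975 m·K/W
ΣR = 9.670×10^-5 + 1.368 + 0.6122 + 0.01975 = 2.000 m·K/W
Q' = ΔT/ΣR = (779 K − 294.7 K)/2.000 = 242.2 W/m
From the inner boundary to the vermiculite board/diatomaceous earth interface, ΣR_partial = 1.368 m·K/W.
T_interface = T_in − Q'·ΣR_partial = 779 K − (242.2)(1.368) = 448 K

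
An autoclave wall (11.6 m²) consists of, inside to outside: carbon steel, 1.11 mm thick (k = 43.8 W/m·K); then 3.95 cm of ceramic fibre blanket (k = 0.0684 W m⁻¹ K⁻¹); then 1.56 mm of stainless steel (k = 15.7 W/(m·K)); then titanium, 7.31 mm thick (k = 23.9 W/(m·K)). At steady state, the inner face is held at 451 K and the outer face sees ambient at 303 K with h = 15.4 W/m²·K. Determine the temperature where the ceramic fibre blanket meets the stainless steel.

T = 318.0 K

Resistance network (inner→outer):
  R_carbon steel = L/(kA) = 0.00111/(43.8·11.6) = 2.185×10^-6 K/W
  R_ceramic fibre blanket = L/(kA) = 0.0395/(0.0684·11.6) = 0.04978 K/W
  R_stainless steel = L/(kA) = 0.00156/(15.7·11.6) = 8.566×10^-6 K/W
  R_titanium = L/(kA) = 0.00731/(23.9·11.6) = 2.637×10^-5 K/W
  R_conv,out = 1/(hA) = 1/(15.4·11.6) = 0.005598 K/W
ΣR = 2.185×10^-6 + 0.04978 + 8.566×10^-6 + 2.637×10^-5 + 0.005598 = 0.05542 K/W
Q = ΔT/ΣR = (451 K − 303 K)/0.05542 = 2671 W
From the inner boundary to the ceramic fibre blanket/stainless steel interface, ΣR_partial = 0.04978 K/W.
T_interface = T_in − Q·ΣR_partial = 451 K − (2671)(0.04978) = 318.0 K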